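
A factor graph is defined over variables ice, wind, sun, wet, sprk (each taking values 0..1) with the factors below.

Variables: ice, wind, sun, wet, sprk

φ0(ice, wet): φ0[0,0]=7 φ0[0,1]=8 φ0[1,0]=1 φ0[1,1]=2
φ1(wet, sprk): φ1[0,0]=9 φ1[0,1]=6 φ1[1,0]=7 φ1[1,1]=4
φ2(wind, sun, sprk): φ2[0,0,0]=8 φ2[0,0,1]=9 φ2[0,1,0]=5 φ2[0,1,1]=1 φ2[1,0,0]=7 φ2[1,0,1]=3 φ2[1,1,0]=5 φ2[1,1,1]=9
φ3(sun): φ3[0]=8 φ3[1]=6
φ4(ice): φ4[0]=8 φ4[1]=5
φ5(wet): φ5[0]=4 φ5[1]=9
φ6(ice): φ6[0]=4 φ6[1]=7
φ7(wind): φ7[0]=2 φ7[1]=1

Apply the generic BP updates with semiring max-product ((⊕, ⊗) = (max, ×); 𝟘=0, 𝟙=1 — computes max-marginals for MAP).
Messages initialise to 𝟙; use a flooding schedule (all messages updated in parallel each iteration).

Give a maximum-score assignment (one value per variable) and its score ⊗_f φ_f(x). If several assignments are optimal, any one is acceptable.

assignment: (ice=0, wind=0, sun=0, wet=1, sprk=0); score = 2064384

init: all messages = 𝟙 over 2 values
r1 m[φ0→ice] = [8, 2]
r1 m[φ0→wet] = [7, 8]
r1 m[φ1→wet] = [9, 7]
r1 m[φ1→sprk] = [9, 6]
r1 m[φ2→wind] = [9, 9]
r1 m[φ2→sun] = [9, 9]
r1 m[φ2→sprk] = [8, 9]
r1 m[φ3→sun] = [8, 6]
r1 m[φ4→ice] = [8, 5]
r1 m[φ5→wet] = [4, 9]
r1 m[φ6→ice] = [4, 7]
r1 m[φ7→wind] = [2, 1]
r1 m[ice→φ0] = [1, 1]
r1 m[ice→φ4] = [1, 1]
r1 m[ice→φ6] = [1, 1]
r1 m[wind→φ2] = [1, 1]
r1 m[wind→φ7] = [1, 1]
r1 m[sun→φ2] = [1, 1]
r1 m[sun→φ3] = [1, 1]
r1 m[wet→φ0] = [1, 1]
r1 m[wet→φ1] = [1, 1]
r1 m[wet→φ5] = [1, 1]
r1 m[sprk→φ1] = [1, 1]
r1 m[sprk→φ2] = [1, 1]
r2 m[φ0→ice] = [8, 2]
r2 m[φ0→wet] = [7, 8]
r2 m[φ1→wet] = [9, 7]
r2 m[φ1→sprk] = [9, 6]
r2 m[φ2→wind] = [9, 9]
r2 m[φ2→sun] = [9, 9]
r2 m[φ2→sprk] = [8, 9]
r2 m[φ3→sun] = [8, 6]
r2 m[φ4→ice] = [8, 5]
r2 m[φ5→wet] = [4, 9]
r2 m[φ6→ice] = [4, 7]
r2 m[φ7→wind] = [2, 1]
r2 m[ice→φ0] = [32, 35]
r2 m[ice→φ4] = [32, 14]
r2 m[ice→φ6] = [64, 10]
r2 m[wind→φ2] = [2, 1]
r2 m[wind→φ7] = [9, 9]
r2 m[sun→φ2] = [8, 6]
r2 m[sun→φ3] = [9, 9]
r2 m[wet→φ0] = [36, 63]
r2 m[wet→φ1] = [28, 72]
r2 m[wet→φ5] = [63, 56]
r2 m[sprk→φ1] = [8, 9]
r2 m[sprk→φ2] = [9, 6]
r3 m[φ0→ice] = [504, 126]
r3 m[φ0→wet] = [224, 256]
r3 m[φ1→wet] = [72, 56]
r3 m[φ1→sprk] = [504, 288]
r3 m[φ2→wind] = [576, 504]
r3 m[φ2→sun] = [144, 90]
r3 m[φ2→sprk] = [128, 144]
r3 m[φ3→sun] = [8, 6]
r3 m[φ4→ice] = [8, 5]
r3 m[φ5→wet] = [4, 9]
r3 m[φ6→ice] = [4, 7]
r3 m[φ7→wind] = [2, 1]
r3 m[ice→φ0] = [32, 35]
r3 m[ice→φ4] = [32, 14]
r3 m[ice→φ6] = [64, 10]
r3 m[wind→φ2] = [2, 1]
r3 m[wind→φ7] = [9, 9]
r3 m[sun→φ2] = [8, 6]
r3 m[sun→φ3] = [9, 9]
r3 m[wet→φ0] = [36, 63]
r3 m[wet→φ1] = [28, 72]
r3 m[wet→φ5] = [63, 56]
r3 m[sprk→φ1] = [8, 9]
r3 m[sprk→φ2] = [9, 6]
r4 m[φ0→ice] = [504, 126]
r4 m[φ0→wet] = [224, 256]
r4 m[φ1→wet] = [72, 56]
r4 m[φ1→sprk] = [504, 288]
r4 m[φ2→wind] = [576, 504]
r4 m[φ2→sun] = [144, 90]
r4 m[φ2→sprk] = [128, 144]
r4 m[φ3→sun] = [8, 6]
r4 m[φ4→ice] = [8, 5]
r4 m[φ5→wet] = [4, 9]
r4 m[φ6→ice] = [4, 7]
r4 m[φ7→wind] = [2, 1]
r4 m[ice→φ0] = [32, 35]
r4 m[ice→φ4] = [2016, 882]
r4 m[ice→φ6] = [4032, 630]
r4 m[wind→φ2] = [2, 1]
r4 m[wind→φ7] = [576, 504]
r4 m[sun→φ2] = [8, 6]
r4 m[sun→φ3] = [144, 90]
r4 m[wet→φ0] = [288, 504]
r4 m[wet→φ1] = [896, 2304]
r4 m[wet→φ5] = [16128, 14336]
r4 m[sprk→φ1] = [128, 144]
r4 m[sprk→φ2] = [504, 288]
r5 m[φ0→ice] = [4032, 1008]
r5 m[φ0→wet] = [224, 256]
r5 m[φ1→wet] = [1152, 896]
r5 m[φ1→sprk] = [16128, 9216]
r5 m[φ2→wind] = [32256, 28224]
r5 m[φ2→sun] = [8064, 5040]
r5 m[φ2→sprk] = [128, 144]
r5 m[φ3→sun] = [8, 6]
r5 m[φ4→ice] = [8, 5]
r5 m[φ5→wet] = [4, 9]
r5 m[φ6→ice] = [4, 7]
r5 m[φ7→wind] = [2, 1]
r5 m[ice→φ0] = [32, 35]
r5 m[ice→φ4] = [2016, 882]
r5 m[ice→φ6] = [4032, 630]
r5 m[wind→φ2] = [2, 1]
r5 m[wind→φ7] = [576, 504]
r5 m[sun→φ2] = [8, 6]
r5 m[sun→φ3] = [144, 90]
r5 m[wet→φ0] = [288, 504]
r5 m[wet→φ1] = [896, 2304]
r5 m[wet→φ5] = [16128, 14336]
r5 m[sprk→φ1] = [128, 144]
r5 m[sprk→φ2] = [504, 288]
r6 m[φ0→ice] = [4032, 1008]
r6 m[φ0→wet] = [224, 256]
r6 m[φ1→wet] = [1152, 896]
r6 m[φ1→sprk] = [16128, 9216]
r6 m[φ2→wind] = [32256, 28224]
r6 m[φ2→sun] = [8064, 5040]
r6 m[φ2→sprk] = [128, 144]
r6 m[φ3→sun] = [8, 6]
r6 m[φ4→ice] = [8, 5]
r6 m[φ5→wet] = [4, 9]
r6 m[φ6→ice] = [4, 7]
r6 m[φ7→wind] = [2, 1]
r6 m[ice→φ0] = [32, 35]
r6 m[ice→φ4] = [16128, 7056]
r6 m[ice→φ6] = [32256, 5040]
r6 m[wind→φ2] = [2, 1]
r6 m[wind→φ7] = [32256, 28224]
r6 m[sun→φ2] = [8, 6]
r6 m[sun→φ3] = [8064, 5040]
r6 m[wet→φ0] = [4608, 8064]
r6 m[wet→φ1] = [896, 2304]
r6 m[wet→φ5] = [258048, 229376]
r6 m[sprk→φ1] = [128, 144]
r6 m[sprk→φ2] = [16128, 9216]
r7 m[φ0→ice] = [64512, 16128]
r7 m[φ0→wet] = [224, 256]
r7 m[φ1→wet] = [1152, 896]
r7 m[φ1→sprk] = [16128, 9216]
r7 m[φ2→wind] = [1032192, 903168]
r7 m[φ2→sun] = [258048, 161280]
r7 m[φ2→sprk] = [128, 144]
r7 m[φ3→sun] = [8, 6]
r7 m[φ4→ice] = [8, 5]
r7 m[φ5→wet] = [4, 9]
r7 m[φ6→ice] = [4, 7]
r7 m[φ7→wind] = [2, 1]
r7 m[ice→φ0] = [32, 35]
r7 m[ice→φ4] = [16128, 7056]
r7 m[ice→φ6] = [32256, 5040]
r7 m[wind→φ2] = [2, 1]
r7 m[wind→φ7] = [32256, 28224]
r7 m[sun→φ2] = [8, 6]
r7 m[sun→φ3] = [8064, 5040]
r7 m[wet→φ0] = [4608, 8064]
r7 m[wet→φ1] = [896, 2304]
r7 m[wet→φ5] = [258048, 229376]
r7 m[sprk→φ1] = [128, 144]
r7 m[sprk→φ2] = [16128, 9216]
r8 m[φ0→ice] = [64512, 16128]
r8 m[φ0→wet] = [224, 256]
r8 m[φ1→wet] = [1152, 896]
r8 m[φ1→sprk] = [16128, 9216]
r8 m[φ2→wind] = [1032192, 903168]
r8 m[φ2→sun] = [258048, 161280]
r8 m[φ2→sprk] = [128, 144]
r8 m[φ3→sun] = [8, 6]
r8 m[φ4→ice] = [8, 5]
r8 m[φ5→wet] = [4, 9]
r8 m[φ6→ice] = [4, 7]
r8 m[φ7→wind] = [2, 1]
r8 m[ice→φ0] = [32, 35]
r8 m[ice→φ4] = [258048, 112896]
r8 m[ice→φ6] = [516096, 80640]
r8 m[wind→φ2] = [2, 1]
r8 m[wind→φ7] = [1032192, 903168]
r8 m[sun→φ2] = [8, 6]
r8 m[sun→φ3] = [258048, 161280]
r8 m[wet→φ0] = [4608, 8064]
r8 m[wet→φ1] = [896, 2304]
r8 m[wet→φ5] = [258048, 229376]
r8 m[sprk→φ1] = [128, 144]
r8 m[sprk→φ2] = [16128, 9216]
r9 m[φ0→ice] = [64512, 16128]
r9 m[φ0→wet] = [224, 256]
r9 m[φ1→wet] = [1152, 896]
r9 m[φ1→sprk] = [16128, 9216]
r9 m[φ2→wind] = [1032192, 903168]
r9 m[φ2→sun] = [258048, 161280]
r9 m[φ2→sprk] = [128, 144]
r9 m[φ3→sun] = [8, 6]
r9 m[φ4→ice] = [8, 5]
r9 m[φ5→wet] = [4, 9]
r9 m[φ6→ice] = [4, 7]
r9 m[φ7→wind] = [2, 1]
r9 m[ice→φ0] = [32, 35]
r9 m[ice→φ4] = [258048, 112896]
r9 m[ice→φ6] = [516096, 80640]
r9 m[wind→φ2] = [2, 1]
r9 m[wind→φ7] = [1032192, 903168]
r9 m[sun→φ2] = [8, 6]
r9 m[sun→φ3] = [258048, 161280]
r9 m[wet→φ0] = [4608, 8064]
r9 m[wet→φ1] = [896, 2304]
r9 m[wet→φ5] = [258048, 229376]
r9 m[sprk→φ1] = [128, 144]
r9 m[sprk→φ2] = [16128, 9216]
fixed point reached at round 9
traceback from ice: (ice=0, wind=0, sun=0, wet=1, sprk=0), score=2064384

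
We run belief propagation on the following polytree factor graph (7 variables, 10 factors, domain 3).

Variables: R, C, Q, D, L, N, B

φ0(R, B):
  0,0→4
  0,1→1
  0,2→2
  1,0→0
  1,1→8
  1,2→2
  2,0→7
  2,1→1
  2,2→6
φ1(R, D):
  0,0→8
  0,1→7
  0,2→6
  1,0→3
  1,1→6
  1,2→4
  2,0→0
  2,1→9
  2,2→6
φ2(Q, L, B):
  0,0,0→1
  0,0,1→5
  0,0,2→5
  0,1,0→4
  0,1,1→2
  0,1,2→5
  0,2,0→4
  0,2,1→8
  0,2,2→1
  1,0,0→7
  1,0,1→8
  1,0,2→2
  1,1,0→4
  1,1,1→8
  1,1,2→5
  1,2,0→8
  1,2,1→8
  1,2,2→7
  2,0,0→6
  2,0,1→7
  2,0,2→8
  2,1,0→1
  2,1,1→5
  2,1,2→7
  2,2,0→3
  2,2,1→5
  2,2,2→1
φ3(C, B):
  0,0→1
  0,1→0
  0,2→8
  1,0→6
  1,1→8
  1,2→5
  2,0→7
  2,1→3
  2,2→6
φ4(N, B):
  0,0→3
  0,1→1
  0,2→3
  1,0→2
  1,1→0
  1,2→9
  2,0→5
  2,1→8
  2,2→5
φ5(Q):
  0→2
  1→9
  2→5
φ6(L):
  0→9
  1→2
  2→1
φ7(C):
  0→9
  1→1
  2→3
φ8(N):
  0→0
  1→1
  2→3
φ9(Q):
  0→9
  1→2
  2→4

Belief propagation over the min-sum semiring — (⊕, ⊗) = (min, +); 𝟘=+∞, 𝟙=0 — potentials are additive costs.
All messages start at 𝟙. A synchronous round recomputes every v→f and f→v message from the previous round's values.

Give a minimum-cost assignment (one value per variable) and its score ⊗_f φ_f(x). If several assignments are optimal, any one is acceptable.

assignment: (R=2, C=2, Q=0, D=0, L=1, N=0, B=1); score = 23

init: all messages = 𝟙 over 3 values
r1 m[φ0→R] = [1, 0, 1]
r1 m[φ0→B] = [0, 1, 2]
r1 m[φ1→R] = [6, 3, 0]
r1 m[φ1→D] = [0, 6, 4]
r1 m[φ2→Q] = [1, 2, 1]
r1 m[φ2→L] = [1, 1, 1]
r1 m[φ2→B] = [1, 2, 1]
r1 m[φ3→C] = [0, 5, 3]
r1 m[φ3→B] = [1, 0, 5]
r1 m[φ4→N] = [1, 0, 5]
r1 m[φ4→B] = [2, 0, 3]
r1 m[φ5→Q] = [2, 9, 5]
r1 m[φ6→L] = [9, 2, 1]
r1 m[φ7→C] = [9, 1, 3]
r1 m[φ8→N] = [0, 1, 3]
r1 m[φ9→Q] = [9, 2, 4]
r1 m[R→φ0] = [0, 0, 0]
r1 m[R→φ1] = [0, 0, 0]
r1 m[C→φ3] = [0, 0, 0]
r1 m[C→φ7] = [0, 0, 0]
r1 m[Q→φ2] = [0, 0, 0]
r1 m[Q→φ5] = [0, 0, 0]
r1 m[Q→φ9] = [0, 0, 0]
r1 m[D→φ1] = [0, 0, 0]
r1 m[L→φ2] = [0, 0, 0]
r1 m[L→φ6] = [0, 0, 0]
r1 m[N→φ4] = [0, 0, 0]
r1 m[N→φ8] = [0, 0, 0]
r1 m[B→φ0] = [0, 0, 0]
r1 m[B→φ2] = [0, 0, 0]
r1 m[B→φ3] = [0, 0, 0]
r1 m[B→φ4] = [0, 0, 0]
r2 m[φ0→R] = [1, 0, 1]
r2 m[φ0→B] = [0, 1, 2]
r2 m[φ1→R] = [6, 3, 0]
r2 m[φ1→D] = [0, 6, 4]
r2 m[φ2→Q] = [1, 2, 1]
r2 m[φ2→L] = [1, 1, 1]
r2 m[φ2→B] = [1, 2, 1]
r2 m[φ3→C] = [0, 5, 3]
r2 m[φ3→B] = [1, 0, 5]
r2 m[φ4→N] = [1, 0, 5]
r2 m[φ4→B] = [2, 0, 3]
r2 m[φ5→Q] = [2, 9, 5]
r2 m[φ6→L] = [9, 2, 1]
r2 m[φ7→C] = [9, 1, 3]
r2 m[φ8→N] = [0, 1, 3]
r2 m[φ9→Q] = [9, 2, 4]
r2 m[R→φ0] = [6, 3, 0]
r2 m[R→φ1] = [1, 0, 1]
r2 m[C→φ3] = [9, 1, 3]
r2 m[C→φ7] = [0, 5, 3]
r2 m[Q→φ2] = [11, 11, 9]
r2 m[Q→φ5] = [10, 4, 5]
r2 m[Q→φ9] = [3, 11, 6]
r2 m[D→φ1] = [0, 0, 0]
r2 m[L→φ2] = [9, 2, 1]
r2 m[L→φ6] = [1, 1, 1]
r2 m[N→φ4] = [0, 1, 3]
r2 m[N→φ8] = [1, 0, 5]
r2 m[B→φ0] = [4, 2, 9]
r2 m[B→φ2] = [3, 1, 10]
r2 m[B→φ3] = [3, 3, 6]
r2 m[B→φ4] = [2, 3, 8]
r3 m[φ0→R] = [3, 4, 3]
r3 m[φ0→B] = [3, 1, 5]
r3 m[φ1→R] = [6, 3, 0]
r3 m[φ1→D] = [1, 6, 4]
r3 m[φ2→Q] = [5, 9, 6]
r3 m[φ2→L] = [15, 13, 15]
r3 m[φ2→B] = [12, 15, 11]
r3 m[φ3→C] = [3, 9, 6]
r3 m[φ3→B] = [7, 6, 6]
r3 m[φ4→N] = [4, 3, 7]
r3 m[φ4→B] = [3, 1, 3]
r3 m[φ5→Q] = [2, 9, 5]
r3 m[φ6→L] = [9, 2, 1]
r3 m[φ7→C] = [9, 1, 3]
r3 m[φ8→N] = [0, 1, 3]
r3 m[φ9→Q] = [9, 2, 4]
r3 m[R→φ0] = [6, 3, 0]
r3 m[R→φ1] = [1, 0, 1]
r3 m[C→φ3] = [9, 1, 3]
r3 m[C→φ7] = [0, 5, 3]
r3 m[Q→φ2] = [11, 11, 9]
r3 m[Q→φ5] = [10, 4, 5]
r3 m[Q→φ9] = [3, 11, 6]
r3 m[D→φ1] = [0, 0, 0]
r3 m[L→φ2] = [9, 2, 1]
r3 m[L→φ6] = [1, 1, 1]
r3 m[N→φ4] = [0, 1, 3]
r3 m[N→φ8] = [1, 0, 5]
r3 m[B→φ0] = [4, 2, 9]
r3 m[B→φ2] = [3, 1, 10]
r3 m[B→φ3] = [3, 3, 6]
r3 m[B→φ4] = [2, 3, 8]
r4 m[φ0→R] = [3, 4, 3]
r4 m[φ0→B] = [3, 1, 5]
r4 m[φ1→R] = [6, 3, 0]
r4 m[φ1→D] = [1, 6, 4]
r4 m[φ2→Q] = [5, 9, 6]
r4 m[φ2→L] = [15, 13, 15]
r4 m[φ2→B] = [12, 15, 11]
r4 m[φ3→C] = [3, 9, 6]
r4 m[φ3→B] = [7, 6, 6]
r4 m[φ4→N] = [4, 3, 7]
r4 m[φ4→B] = [3, 1, 3]
r4 m[φ5→Q] = [2, 9, 5]
r4 m[φ6→L] = [9, 2, 1]
r4 m[φ7→C] = [9, 1, 3]
r4 m[φ8→N] = [0, 1, 3]
r4 m[φ9→Q] = [9, 2, 4]
r4 m[R→φ0] = [6, 3, 0]
r4 m[R→φ1] = [3, 4, 3]
r4 m[C→φ3] = [9, 1, 3]
r4 m[C→φ7] = [3, 9, 6]
r4 m[Q→φ2] = [11, 11, 9]
r4 m[Q→φ5] = [14, 11, 10]
r4 m[Q→φ9] = [7, 18, 11]
r4 m[D→φ1] = [0, 0, 0]
r4 m[L→φ2] = [9, 2, 1]
r4 m[L→φ6] = [15, 13, 15]
r4 m[N→φ4] = [0, 1, 3]
r4 m[N→φ8] = [4, 3, 7]
r4 m[B→φ0] = [22, 22, 20]
r4 m[B→φ2] = [13, 8, 14]
r4 m[B→φ3] = [18, 17, 19]
r4 m[B→φ4] = [22, 22, 22]
r5 m[φ0→R] = [22, 22, 23]
r5 m[φ0→B] = [3, 1, 5]
r5 m[φ1→R] = [6, 3, 0]
r5 m[φ1→D] = [3, 10, 8]
r5 m[φ2→Q] = [12, 17, 14]
r5 m[φ2→L] = [24, 21, 22]
r5 m[φ2→B] = [12, 15, 11]
r5 m[φ3→C] = [17, 24, 20]
r5 m[φ3→B] = [7, 6, 6]
r5 m[φ4→N] = [23, 22, 27]
r5 m[φ4→B] = [3, 1, 3]
r5 m[φ5→Q] = [2, 9, 5]
r5 m[φ6→L] = [9, 2, 1]
r5 m[φ7→C] = [9, 1, 3]
r5 m[φ8→N] = [0, 1, 3]
r5 m[φ9→Q] = [9, 2, 4]
r5 m[R→φ0] = [6, 3, 0]
r5 m[R→φ1] = [3, 4, 3]
r5 m[C→φ3] = [9, 1, 3]
r5 m[C→φ7] = [3, 9, 6]
r5 m[Q→φ2] = [11, 11, 9]
r5 m[Q→φ5] = [14, 11, 10]
r5 m[Q→φ9] = [7, 18, 11]
r5 m[D→φ1] = [0, 0, 0]
r5 m[L→φ2] = [9, 2, 1]
r5 m[L→φ6] = [15, 13, 15]
r5 m[N→φ4] = [0, 1, 3]
r5 m[N→φ8] = [4, 3, 7]
r5 m[B→φ0] = [22, 22, 20]
r5 m[B→φ2] = [13, 8, 14]
r5 m[B→φ3] = [18, 17, 19]
r5 m[B→φ4] = [22, 22, 22]
r6 m[φ0→R] = [22, 22, 23]
r6 m[φ0→B] = [3, 1, 5]
r6 m[φ1→R] = [6, 3, 0]
r6 m[φ1→D] = [3, 10, 8]
r6 m[φ2→Q] = [12, 17, 14]
r6 m[φ2→L] = [24, 21, 22]
r6 m[φ2→B] = [12, 15, 11]
r6 m[φ3→C] = [17, 24, 20]
r6 m[φ3→B] = [7, 6, 6]
r6 m[φ4→N] = [23, 22, 27]
r6 m[φ4→B] = [3, 1, 3]
r6 m[φ5→Q] = [2, 9, 5]
r6 m[φ6→L] = [9, 2, 1]
r6 m[φ7→C] = [9, 1, 3]
r6 m[φ8→N] = [0, 1, 3]
r6 m[φ9→Q] = [9, 2, 4]
r6 m[R→φ0] = [6, 3, 0]
r6 m[R→φ1] = [22, 22, 23]
r6 m[C→φ3] = [9, 1, 3]
r6 m[C→φ7] = [17, 24, 20]
r6 m[Q→φ2] = [11, 11, 9]
r6 m[Q→φ5] = [21, 19, 18]
r6 m[Q→φ9] = [14, 26, 19]
r6 m[D→φ1] = [0, 0, 0]
r6 m[L→φ2] = [9, 2, 1]
r6 m[L→φ6] = [24, 21, 22]
r6 m[N→φ4] = [0, 1, 3]
r6 m[N→φ8] = [23, 22, 27]
r6 m[B→φ0] = [22, 22, 20]
r6 m[B→φ2] = [13, 8, 14]
r6 m[B→φ3] = [18, 17, 19]
r6 m[B→φ4] = [22, 22, 22]
r7 m[φ0→R] = [22, 22, 23]
r7 m[φ0→B] = [3, 1, 5]
r7 m[φ1→R] = [6, 3, 0]
r7 m[φ1→D] = [23, 28, 26]
r7 m[φ2→Q] = [12, 17, 14]
r7 m[φ2→L] = [24, 21, 22]
r7 m[φ2→B] = [12, 15, 11]
r7 m[φ3→C] = [17, 24, 20]
r7 m[φ3→B] = [7, 6, 6]
r7 m[φ4→N] = [23, 22, 27]
r7 m[φ4→B] = [3, 1, 3]
r7 m[φ5→Q] = [2, 9, 5]
r7 m[φ6→L] = [9, 2, 1]
r7 m[φ7→C] = [9, 1, 3]
r7 m[φ8→N] = [0, 1, 3]
r7 m[φ9→Q] = [9, 2, 4]
r7 m[R→φ0] = [6, 3, 0]
r7 m[R→φ1] = [22, 22, 23]
r7 m[C→φ3] = [9, 1, 3]
r7 m[C→φ7] = [17, 24, 20]
r7 m[Q→φ2] = [11, 11, 9]
r7 m[Q→φ5] = [21, 19, 18]
r7 m[Q→φ9] = [14, 26, 19]
r7 m[D→φ1] = [0, 0, 0]
r7 m[L→φ2] = [9, 2, 1]
r7 m[L→φ6] = [24, 21, 22]
r7 m[N→φ4] = [0, 1, 3]
r7 m[N→φ8] = [23, 22, 27]
r7 m[B→φ0] = [22, 22, 20]
r7 m[B→φ2] = [13, 8, 14]
r7 m[B→φ3] = [18, 17, 19]
r7 m[B→φ4] = [22, 22, 22]
r8 m[φ0→R] = [22, 22, 23]
r8 m[φ0→B] = [3, 1, 5]
r8 m[φ1→R] = [6, 3, 0]
r8 m[φ1→D] = [23, 28, 26]
r8 m[φ2→Q] = [12, 17, 14]
r8 m[φ2→L] = [24, 21, 22]
r8 m[φ2→B] = [12, 15, 11]
r8 m[φ3→C] = [17, 24, 20]
r8 m[φ3→B] = [7, 6, 6]
r8 m[φ4→N] = [23, 22, 27]
r8 m[φ4→B] = [3, 1, 3]
r8 m[φ5→Q] = [2, 9, 5]
r8 m[φ6→L] = [9, 2, 1]
r8 m[φ7→C] = [9, 1, 3]
r8 m[φ8→N] = [0, 1, 3]
r8 m[φ9→Q] = [9, 2, 4]
r8 m[R→φ0] = [6, 3, 0]
r8 m[R→φ1] = [22, 22, 23]
r8 m[C→φ3] = [9, 1, 3]
r8 m[C→φ7] = [17, 24, 20]
r8 m[Q→φ2] = [11, 11, 9]
r8 m[Q→φ5] = [21, 19, 18]
r8 m[Q→φ9] = [14, 26, 19]
r8 m[D→φ1] = [0, 0, 0]
r8 m[L→φ2] = [9, 2, 1]
r8 m[L→φ6] = [24, 21, 22]
r8 m[N→φ4] = [0, 1, 3]
r8 m[N→φ8] = [23, 22, 27]
r8 m[B→φ0] = [22, 22, 20]
r8 m[B→φ2] = [13, 8, 14]
r8 m[B→φ3] = [18, 17, 19]
r8 m[B→φ4] = [22, 22, 22]
fixed point reached at round 8
traceback from R: (R=2, C=2, Q=0, D=0, L=1, N=0, B=1), score=23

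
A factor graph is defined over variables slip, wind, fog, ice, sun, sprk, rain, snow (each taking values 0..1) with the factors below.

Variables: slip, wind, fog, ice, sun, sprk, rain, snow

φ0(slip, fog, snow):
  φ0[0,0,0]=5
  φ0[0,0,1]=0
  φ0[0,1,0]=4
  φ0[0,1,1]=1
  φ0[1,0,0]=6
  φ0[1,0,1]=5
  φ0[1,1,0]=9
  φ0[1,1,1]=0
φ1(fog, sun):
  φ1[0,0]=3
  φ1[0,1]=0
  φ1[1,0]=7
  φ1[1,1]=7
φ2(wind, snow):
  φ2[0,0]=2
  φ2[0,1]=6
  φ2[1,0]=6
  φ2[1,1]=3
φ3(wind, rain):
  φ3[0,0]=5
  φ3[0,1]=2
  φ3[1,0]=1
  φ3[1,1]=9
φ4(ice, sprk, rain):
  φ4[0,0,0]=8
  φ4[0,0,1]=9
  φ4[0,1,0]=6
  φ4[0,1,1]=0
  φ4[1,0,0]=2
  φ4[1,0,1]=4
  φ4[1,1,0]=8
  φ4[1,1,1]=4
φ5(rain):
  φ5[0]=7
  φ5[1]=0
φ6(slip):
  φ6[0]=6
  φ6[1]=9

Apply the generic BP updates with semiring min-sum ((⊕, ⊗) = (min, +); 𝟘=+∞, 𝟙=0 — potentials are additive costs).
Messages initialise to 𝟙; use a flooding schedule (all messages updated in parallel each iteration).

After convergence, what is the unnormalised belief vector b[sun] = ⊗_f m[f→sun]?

b[sun] = [17, 14]

init: all messages = 𝟙 over 2 values
r1 m[φ0→slip] = [0, 0]
r1 m[φ0→fog] = [0, 0]
r1 m[φ0→snow] = [4, 0]
r1 m[φ1→fog] = [0, 7]
r1 m[φ1→sun] = [3, 0]
r1 m[φ2→wind] = [2, 3]
r1 m[φ2→snow] = [2, 3]
r1 m[φ3→wind] = [2, 1]
r1 m[φ3→rain] = [1, 2]
r1 m[φ4→ice] = [0, 2]
r1 m[φ4→sprk] = [2, 0]
r1 m[φ4→rain] = [2, 0]
r1 m[φ5→rain] = [7, 0]
r1 m[φ6→slip] = [6, 9]
r1 m[slip→φ0] = [0, 0]
r1 m[slip→φ6] = [0, 0]
r1 m[wind→φ2] = [0, 0]
r1 m[wind→φ3] = [0, 0]
r1 m[fog→φ0] = [0, 0]
r1 m[fog→φ1] = [0, 0]
r1 m[ice→φ4] = [0, 0]
r1 m[sun→φ1] = [0, 0]
r1 m[sprk→φ4] = [0, 0]
r1 m[rain→φ3] = [0, 0]
r1 m[rain→φ4] = [0, 0]
r1 m[rain→φ5] = [0, 0]
r1 m[snow→φ0] = [0, 0]
r1 m[snow→φ2] = [0, 0]
r2 m[φ0→slip] = [0, 0]
r2 m[φ0→fog] = [0, 0]
r2 m[φ0→snow] = [4, 0]
r2 m[φ1→fog] = [0, 7]
r2 m[φ1→sun] = [3, 0]
r2 m[φ2→wind] = [2, 3]
r2 m[φ2→snow] = [2, 3]
r2 m[φ3→wind] = [2, 1]
r2 m[φ3→rain] = [1, 2]
r2 m[φ4→ice] = [0, 2]
r2 m[φ4→sprk] = [2, 0]
r2 m[φ4→rain] = [2, 0]
r2 m[φ5→rain] = [7, 0]
r2 m[φ6→slip] = [6, 9]
r2 m[slip→φ0] = [6, 9]
r2 m[slip→φ6] = [0, 0]
r2 m[wind→φ2] = [2, 1]
r2 m[wind→φ3] = [2, 3]
r2 m[fog→φ0] = [0, 7]
r2 m[fog→φ1] = [0, 0]
r2 m[ice→φ4] = [0, 0]
r2 m[sun→φ1] = [0, 0]
r2 m[sprk→φ4] = [0, 0]
r2 m[rain→φ3] = [9, 0]
r2 m[rain→φ4] = [8, 2]
r2 m[rain→φ5] = [3, 2]
r2 m[snow→φ0] = [2, 3]
r2 m[snow→φ2] = [4, 0]
r3 m[φ0→slip] = [3, 8]
r3 m[φ0→fog] = [9, 10]
r3 m[φ0→snow] = [11, 6]
r3 m[φ1→fog] = [0, 7]
r3 m[φ1→sun] = [3, 0]
r3 m[φ2→wind] = [6, 3]
r3 m[φ2→snow] = [4, 4]
r3 m[φ3→wind] = [2, 9]
r3 m[φ3→rain] = [4, 4]
r3 m[φ4→ice] = [2, 6]
r3 m[φ4→sprk] = [6, 2]
r3 m[φ4→rain] = [2, 0]
r3 m[φ5→rain] = [7, 0]
r3 m[φ6→slip] = [6, 9]
r3 m[slip→φ0] = [6, 9]
r3 m[slip→φ6] = [0, 0]
r3 m[wind→φ2] = [2, 1]
r3 m[wind→φ3] = [2, 3]
r3 m[fog→φ0] = [0, 7]
r3 m[fog→φ1] = [0, 0]
r3 m[ice→φ4] = [0, 0]
r3 m[sun→φ1] = [0, 0]
r3 m[sprk→φ4] = [0, 0]
r3 m[rain→φ3] = [9, 0]
r3 m[rain→φ4] = [8, 2]
r3 m[rain→φ5] = [3, 2]
r3 m[snow→φ0] = [2, 3]
r3 m[snow→φ2] = [4, 0]
r4 m[φ0→slip] = [3, 8]
r4 m[φ0→fog] = [9, 10]
r4 m[φ0→snow] = [11, 6]
r4 m[φ1→fog] = [0, 7]
r4 m[φ1→sun] = [3, 0]
r4 m[φ2→wind] = [6, 3]
r4 m[φ2→snow] = [4, 4]
r4 m[φ3→wind] = [2, 9]
r4 m[φ3→rain] = [4, 4]
r4 m[φ4→ice] = [2, 6]
r4 m[φ4→sprk] = [6, 2]
r4 m[φ4→rain] = [2, 0]
r4 m[φ5→rain] = [7, 0]
r4 m[φ6→slip] = [6, 9]
r4 m[slip→φ0] = [6, 9]
r4 m[slip→φ6] = [3, 8]
r4 m[wind→φ2] = [2, 9]
r4 m[wind→φ3] = [6, 3]
r4 m[fog→φ0] = [0, 7]
r4 m[fog→φ1] = [9, 10]
r4 m[ice→φ4] = [0, 0]
r4 m[sun→φ1] = [0, 0]
r4 m[sprk→φ4] = [0, 0]
r4 m[rain→φ3] = [9, 0]
r4 m[rain→φ4] = [11, 4]
r4 m[rain→φ5] = [6, 4]
r4 m[snow→φ0] = [4, 4]
r4 m[snow→φ2] = [11, 6]
r5 m[φ0→slip] = [4, 9]
r5 m[φ0→fog] = [10, 11]
r5 m[φ0→snow] = [11, 6]
r5 m[φ1→fog] = [0, 7]
r5 m[φ1→sun] = [12, 9]
r5 m[φ2→wind] = [12, 9]
r5 m[φ2→snow] = [4, 8]
r5 m[φ3→wind] = [2, 9]
r5 m[φ3→rain] = [4, 8]
r5 m[φ4→ice] = [4, 8]
r5 m[φ4→sprk] = [8, 4]
r5 m[φ4→rain] = [2, 0]
r5 m[φ5→rain] = [7, 0]
r5 m[φ6→slip] = [6, 9]
r5 m[slip→φ0] = [6, 9]
r5 m[slip→φ6] = [3, 8]
r5 m[wind→φ2] = [2, 9]
r5 m[wind→φ3] = [6, 3]
r5 m[fog→φ0] = [0, 7]
r5 m[fog→φ1] = [9, 10]
r5 m[ice→φ4] = [0, 0]
r5 m[sun→φ1] = [0, 0]
r5 m[sprk→φ4] = [0, 0]
r5 m[rain→φ3] = [9, 0]
r5 m[rain→φ4] = [11, 4]
r5 m[rain→φ5] = [6, 4]
r5 m[snow→φ0] = [4, 4]
r5 m[snow→φ2] = [11, 6]
r6 m[φ0→slip] = [4, 9]
r6 m[φ0→fog] = [10, 11]
r6 m[φ0→snow] = [11, 6]
r6 m[φ1→fog] = [0, 7]
r6 m[φ1→sun] = [12, 9]
r6 m[φ2→wind] = [12, 9]
r6 m[φ2→snow] = [4, 8]
r6 m[φ3→wind] = [2, 9]
r6 m[φ3→rain] = [4, 8]
r6 m[φ4→ice] = [4, 8]
r6 m[φ4→sprk] = [8, 4]
r6 m[φ4→rain] = [2, 0]
r6 m[φ5→rain] = [7, 0]
r6 m[φ6→slip] = [6, 9]
r6 m[slip→φ0] = [6, 9]
r6 m[slip→φ6] = [4, 9]
r6 m[wind→φ2] = [2, 9]
r6 m[wind→φ3] = [12, 9]
r6 m[fog→φ0] = [0, 7]
r6 m[fog→φ1] = [10, 11]
r6 m[ice→φ4] = [0, 0]
r6 m[sun→φ1] = [0, 0]
r6 m[sprk→φ4] = [0, 0]
r6 m[rain→φ3] = [9, 0]
r6 m[rain→φ4] = [11, 8]
r6 m[rain→φ5] = [6, 8]
r6 m[snow→φ0] = [4, 8]
r6 m[snow→φ2] = [11, 6]
r7 m[φ0→slip] = [8, 10]
r7 m[φ0→fog] = [14, 14]
r7 m[φ0→snow] = [11, 6]
r7 m[φ1→fog] = [0, 7]
r7 m[φ1→sun] = [13, 10]
r7 m[φ2→wind] = [12, 9]
r7 m[φ2→snow] = [4, 8]
r7 m[φ3→wind] = [2, 9]
r7 m[φ3→rain] = [10, 14]
r7 m[φ4→ice] = [8, 12]
r7 m[φ4→sprk] = [12, 8]
r7 m[φ4→rain] = [2, 0]
r7 m[φ5→rain] = [7, 0]
r7 m[φ6→slip] = [6, 9]
r7 m[slip→φ0] = [6, 9]
r7 m[slip→φ6] = [4, 9]
r7 m[wind→φ2] = [2, 9]
r7 m[wind→φ3] = [12, 9]
r7 m[fog→φ0] = [0, 7]
r7 m[fog→φ1] = [10, 11]
r7 m[ice→φ4] = [0, 0]
r7 m[sun→φ1] = [0, 0]
r7 m[sprk→φ4] = [0, 0]
r7 m[rain→φ3] = [9, 0]
r7 m[rain→φ4] = [11, 8]
r7 m[rain→φ5] = [6, 8]
r7 m[snow→φ0] = [4, 8]
r7 m[snow→φ2] = [11, 6]
r8 m[φ0→slip] = [8, 10]
r8 m[φ0→fog] = [14, 14]
r8 m[φ0→snow] = [11, 6]
r8 m[φ1→fog] = [0, 7]
r8 m[φ1→sun] = [13, 10]
r8 m[φ2→wind] = [12, 9]
r8 m[φ2→snow] = [4, 8]
r8 m[φ3→wind] = [2, 9]
r8 m[φ3→rain] = [10, 14]
r8 m[φ4→ice] = [8, 12]
r8 m[φ4→sprk] = [12, 8]
r8 m[φ4→rain] = [2, 0]
r8 m[φ5→rain] = [7, 0]
r8 m[φ6→slip] = [6, 9]
r8 m[slip→φ0] = [6, 9]
r8 m[slip→φ6] = [8, 10]
r8 m[wind→φ2] = [2, 9]
r8 m[wind→φ3] = [12, 9]
r8 m[fog→φ0] = [0, 7]
r8 m[fog→φ1] = [14, 14]
r8 m[ice→φ4] = [0, 0]
r8 m[sun→φ1] = [0, 0]
r8 m[sprk→φ4] = [0, 0]
r8 m[rain→φ3] = [9, 0]
r8 m[rain→φ4] = [17, 14]
r8 m[rain→φ5] = [12, 14]
r8 m[snow→φ0] = [4, 8]
r8 m[snow→φ2] = [11, 6]
r9 m[φ0→slip] = [8, 10]
r9 m[φ0→fog] = [14, 14]
r9 m[φ0→snow] = [11, 6]
r9 m[φ1→fog] = [0, 7]
r9 m[φ1→sun] = [17, 14]
r9 m[φ2→wind] = [12, 9]
r9 m[φ2→snow] = [4, 8]
r9 m[φ3→wind] = [2, 9]
r9 m[φ3→rain] = [10, 14]
r9 m[φ4→ice] = [14, 18]
r9 m[φ4→sprk] = [18, 14]
r9 m[φ4→rain] = [2, 0]
r9 m[φ5→rain] = [7, 0]
r9 m[φ6→slip] = [6, 9]
r9 m[slip→φ0] = [6, 9]
r9 m[slip→φ6] = [8, 10]
r9 m[wind→φ2] = [2, 9]
r9 m[wind→φ3] = [12, 9]
r9 m[fog→φ0] = [0, 7]
r9 m[fog→φ1] = [14, 14]
r9 m[ice→φ4] = [0, 0]
r9 m[sun→φ1] = [0, 0]
r9 m[sprk→φ4] = [0, 0]
r9 m[rain→φ3] = [9, 0]
r9 m[rain→φ4] = [17, 14]
r9 m[rain→φ5] = [12, 14]
r9 m[snow→φ0] = [4, 8]
r9 m[snow→φ2] = [11, 6]
r10 m[φ0→slip] = [8, 10]
r10 m[φ0→fog] = [14, 14]
r10 m[φ0→snow] = [11, 6]
r10 m[φ1→fog] = [0, 7]
r10 m[φ1→sun] = [17, 14]
r10 m[φ2→wind] = [12, 9]
r10 m[φ2→snow] = [4, 8]
r10 m[φ3→wind] = [2, 9]
r10 m[φ3→rain] = [10, 14]
r10 m[φ4→ice] = [14, 18]
r10 m[φ4→sprk] = [18, 14]
r10 m[φ4→rain] = [2, 0]
r10 m[φ5→rain] = [7, 0]
r10 m[φ6→slip] = [6, 9]
r10 m[slip→φ0] = [6, 9]
r10 m[slip→φ6] = [8, 10]
r10 m[wind→φ2] = [2, 9]
r10 m[wind→φ3] = [12, 9]
r10 m[fog→φ0] = [0, 7]
r10 m[fog→φ1] = [14, 14]
r10 m[ice→φ4] = [0, 0]
r10 m[sun→φ1] = [0, 0]
r10 m[sprk→φ4] = [0, 0]
r10 m[rain→φ3] = [9, 0]
r10 m[rain→φ4] = [17, 14]
r10 m[rain→φ5] = [12, 14]
r10 m[snow→φ0] = [4, 8]
r10 m[snow→φ2] = [11, 6]
fixed point reached at round 10
b[sun] = ⊗ incoming = [17, 14]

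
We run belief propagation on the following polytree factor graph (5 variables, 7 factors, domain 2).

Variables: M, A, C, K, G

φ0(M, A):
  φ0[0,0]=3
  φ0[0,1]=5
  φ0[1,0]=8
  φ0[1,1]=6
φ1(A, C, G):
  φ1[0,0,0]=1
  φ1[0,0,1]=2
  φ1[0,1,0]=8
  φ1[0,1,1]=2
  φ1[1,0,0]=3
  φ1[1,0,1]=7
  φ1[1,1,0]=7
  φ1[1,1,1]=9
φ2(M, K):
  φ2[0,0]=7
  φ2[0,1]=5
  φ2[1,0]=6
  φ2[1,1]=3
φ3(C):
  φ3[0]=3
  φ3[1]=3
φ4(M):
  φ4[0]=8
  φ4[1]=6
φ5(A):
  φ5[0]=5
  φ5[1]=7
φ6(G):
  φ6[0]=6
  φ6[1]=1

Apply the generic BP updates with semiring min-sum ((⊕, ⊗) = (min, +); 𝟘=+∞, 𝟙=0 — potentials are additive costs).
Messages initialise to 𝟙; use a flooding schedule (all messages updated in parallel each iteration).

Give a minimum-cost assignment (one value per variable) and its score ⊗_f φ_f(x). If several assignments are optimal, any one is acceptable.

assignment: (M=0, A=0, C=0, K=1, G=1); score = 27

init: all messages = 𝟙 over 2 values
r1 m[φ0→M] = [3, 6]
r1 m[φ0→A] = [3, 5]
r1 m[φ1→A] = [1, 3]
r1 m[φ1→C] = [1, 2]
r1 m[φ1→G] = [1, 2]
r1 m[φ2→M] = [5, 3]
r1 m[φ2→K] = [6, 3]
r1 m[φ3→C] = [3, 3]
r1 m[φ4→M] = [8, 6]
r1 m[φ5→A] = [5, 7]
r1 m[φ6→G] = [6, 1]
r1 m[M→φ0] = [0, 0]
r1 m[M→φ2] = [0, 0]
r1 m[M→φ4] = [0, 0]
r1 m[A→φ0] = [0, 0]
r1 m[A→φ1] = [0, 0]
r1 m[A→φ5] = [0, 0]
r1 m[C→φ1] = [0, 0]
r1 m[C→φ3] = [0, 0]
r1 m[K→φ2] = [0, 0]
r1 m[G→φ1] = [0, 0]
r1 m[G→φ6] = [0, 0]
r2 m[φ0→M] = [3, 6]
r2 m[φ0→A] = [3, 5]
r2 m[φ1→A] = [1, 3]
r2 m[φ1→C] = [1, 2]
r2 m[φ1→G] = [1, 2]
r2 m[φ2→M] = [5, 3]
r2 m[φ2→K] = [6, 3]
r2 m[φ3→C] = [3, 3]
r2 m[φ4→M] = [8, 6]
r2 m[φ5→A] = [5, 7]
r2 m[φ6→G] = [6, 1]
r2 m[M→φ0] = [13, 9]
r2 m[M→φ2] = [11, 12]
r2 m[M→φ4] = [8, 9]
r2 m[A→φ0] = [6, 10]
r2 m[A→φ1] = [8, 12]
r2 m[A→φ5] = [4, 8]
r2 m[C→φ1] = [3, 3]
r2 m[C→φ3] = [1, 2]
r2 m[K→φ2] = [0, 0]
r2 m[G→φ1] = [6, 1]
r2 m[G→φ6] = [1, 2]
r3 m[φ0→M] = [9, 14]
r3 m[φ0→A] = [16, 15]
r3 m[φ1→A] = [6, 11]
r3 m[φ1→C] = [11, 11]
r3 m[φ1→G] = [12, 13]
r3 m[φ2→M] = [5, 3]
r3 m[φ2→K] = [18, 15]
r3 m[φ3→C] = [3, 3]
r3 m[φ4→M] = [8, 6]
r3 m[φ5→A] = [5, 7]
r3 m[φ6→G] = [6, 1]
r3 m[M→φ0] = [13, 9]
r3 m[M→φ2] = [11, 12]
r3 m[M→φ4] = [8, 9]
r3 m[A→φ0] = [6, 10]
r3 m[A→φ1] = [8, 12]
r3 m[A→φ5] = [4, 8]
r3 m[C→φ1] = [3, 3]
r3 m[C→φ3] = [1, 2]
r3 m[K→φ2] = [0, 0]
r3 m[G→φ1] = [6, 1]
r3 m[G→φ6] = [1, 2]
r4 m[φ0→M] = [9, 14]
r4 m[φ0→A] = [16, 15]
r4 m[φ1→A] = [6, 11]
r4 m[φ1→C] = [11, 11]
r4 m[φ1→G] = [12, 13]
r4 m[φ2→M] = [5, 3]
r4 m[φ2→K] = [18, 15]
r4 m[φ3→C] = [3, 3]
r4 m[φ4→M] = [8, 6]
r4 m[φ5→A] = [5, 7]
r4 m[φ6→G] = [6, 1]
r4 m[M→φ0] = [13, 9]
r4 m[M→φ2] = [17, 20]
r4 m[M→φ4] = [14, 17]
r4 m[A→φ0] = [11, 18]
r4 m[A→φ1] = [21, 22]
r4 m[A→φ5] = [22, 26]
r4 m[C→φ1] = [3, 3]
r4 m[C→φ3] = [11, 11]
r4 m[K→φ2] = [0, 0]
r4 m[G→φ1] = [6, 1]
r4 m[G→φ6] = [12, 13]
r5 m[φ0→M] = [14, 19]
r5 m[φ0→A] = [16, 15]
r5 m[φ1→A] = [6, 11]
r5 m[φ1→C] = [24, 24]
r5 m[φ1→G] = [25, 26]
r5 m[φ2→M] = [5, 3]
r5 m[φ2→K] = [24, 22]
r5 m[φ3→C] = [3, 3]
r5 m[φ4→M] = [8, 6]
r5 m[φ5→A] = [5, 7]
r5 m[φ6→G] = [6, 1]
r5 m[M→φ0] = [13, 9]
r5 m[M→φ2] = [17, 20]
r5 m[M→φ4] = [14, 17]
r5 m[A→φ0] = [11, 18]
r5 m[A→φ1] = [21, 22]
r5 m[A→φ5] = [22, 26]
r5 m[C→φ1] = [3, 3]
r5 m[C→φ3] = [11, 11]
r5 m[K→φ2] = [0, 0]
r5 m[G→φ1] = [6, 1]
r5 m[G→φ6] = [12, 13]
r6 m[φ0→M] = [14, 19]
r6 m[φ0→A] = [16, 15]
r6 m[φ1→A] = [6, 11]
r6 m[φ1→C] = [24, 24]
r6 m[φ1→G] = [25, 26]
r6 m[φ2→M] = [5, 3]
r6 m[φ2→K] = [24, 22]
r6 m[φ3→C] = [3, 3]
r6 m[φ4→M] = [8, 6]
r6 m[φ5→A] = [5, 7]
r6 m[φ6→G] = [6, 1]
r6 m[M→φ0] = [13, 9]
r6 m[M→φ2] = [22, 25]
r6 m[M→φ4] = [19, 22]
r6 m[A→φ0] = [11, 18]
r6 m[A→φ1] = [21, 22]
r6 m[A→φ5] = [22, 26]
r6 m[C→φ1] = [3, 3]
r6 m[C→φ3] = [24, 24]
r6 m[K→φ2] = [0, 0]
r6 m[G→φ1] = [6, 1]
r6 m[G→φ6] = [25, 26]
r7 m[φ0→M] = [14, 19]
r7 m[φ0→A] = [16, 15]
r7 m[φ1→A] = [6, 11]
r7 m[φ1→C] = [24, 24]
r7 m[φ1→G] = [25, 26]
r7 m[φ2→M] = [5, 3]
r7 m[φ2→K] = [29, 27]
r7 m[φ3→C] = [3, 3]
r7 m[φ4→M] = [8, 6]
r7 m[φ5→A] = [5, 7]
r7 m[φ6→G] = [6, 1]
r7 m[M→φ0] = [13, 9]
r7 m[M→φ2] = [22, 25]
r7 m[M→φ4] = [19, 22]
r7 m[A→φ0] = [11, 18]
r7 m[A→φ1] = [21, 22]
r7 m[A→φ5] = [22, 26]
r7 m[C→φ1] = [3, 3]
r7 m[C→φ3] = [24, 24]
r7 m[K→φ2] = [0, 0]
r7 m[G→φ1] = [6, 1]
r7 m[G→φ6] = [25, 26]
r8 m[φ0→M] = [14, 19]
r8 m[φ0→A] = [16, 15]
r8 m[φ1→A] = [6, 11]
r8 m[φ1→C] = [24, 24]
r8 m[φ1→G] = [25, 26]
r8 m[φ2→M] = [5, 3]
r8 m[φ2→K] = [29, 27]
r8 m[φ3→C] = [3, 3]
r8 m[φ4→M] = [8, 6]
r8 m[φ5→A] = [5, 7]
r8 m[φ6→G] = [6, 1]
r8 m[M→φ0] = [13, 9]
r8 m[M→φ2] = [22, 25]
r8 m[M→φ4] = [19, 22]
r8 m[A→φ0] = [11, 18]
r8 m[A→φ1] = [21, 22]
r8 m[A→φ5] = [22, 26]
r8 m[C→φ1] = [3, 3]
r8 m[C→φ3] = [24, 24]
r8 m[K→φ2] = [0, 0]
r8 m[G→φ1] = [6, 1]
r8 m[G→φ6] = [25, 26]
fixed point reached at round 8
traceback from M: (M=0, A=0, C=0, K=1, G=1), score=27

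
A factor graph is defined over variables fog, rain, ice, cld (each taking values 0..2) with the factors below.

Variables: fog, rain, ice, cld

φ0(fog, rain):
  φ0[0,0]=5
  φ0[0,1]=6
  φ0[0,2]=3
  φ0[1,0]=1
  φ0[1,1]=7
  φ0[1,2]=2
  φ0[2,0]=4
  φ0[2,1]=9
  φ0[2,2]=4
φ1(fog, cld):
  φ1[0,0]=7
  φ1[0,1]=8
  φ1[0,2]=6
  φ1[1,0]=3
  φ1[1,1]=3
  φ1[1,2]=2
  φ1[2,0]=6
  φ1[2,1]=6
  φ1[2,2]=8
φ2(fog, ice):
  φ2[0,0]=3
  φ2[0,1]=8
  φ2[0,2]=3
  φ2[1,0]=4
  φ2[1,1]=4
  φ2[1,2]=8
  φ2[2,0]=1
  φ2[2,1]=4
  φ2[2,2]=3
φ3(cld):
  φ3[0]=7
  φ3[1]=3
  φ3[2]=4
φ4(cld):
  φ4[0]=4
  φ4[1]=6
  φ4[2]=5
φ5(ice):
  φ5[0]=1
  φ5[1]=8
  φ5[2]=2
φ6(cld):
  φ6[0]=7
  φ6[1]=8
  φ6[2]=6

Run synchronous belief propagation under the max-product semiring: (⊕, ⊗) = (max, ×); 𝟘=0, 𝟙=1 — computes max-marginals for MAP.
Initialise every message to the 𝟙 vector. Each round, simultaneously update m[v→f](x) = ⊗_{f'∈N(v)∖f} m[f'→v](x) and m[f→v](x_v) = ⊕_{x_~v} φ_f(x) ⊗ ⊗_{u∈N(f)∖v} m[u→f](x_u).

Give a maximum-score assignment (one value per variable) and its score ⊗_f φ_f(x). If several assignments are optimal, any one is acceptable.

assignment: (fog=0, rain=1, ice=1, cld=0); score = 526848

init: all messages = 𝟙 over 3 values
r1 m[φ0→fog] = [6, 7, 9]
r1 m[φ0→rain] = [5, 9, 4]
r1 m[φ1→fog] = [8, 3, 8]
r1 m[φ1→cld] = [7, 8, 8]
r1 m[φ2→fog] = [8, 8, 4]
r1 m[φ2→ice] = [4, 8, 8]
r1 m[φ3→cld] = [7, 3, 4]
r1 m[φ4→cld] = [4, 6, 5]
r1 m[φ5→ice] = [1, 8, 2]
r1 m[φ6→cld] = [7, 8, 6]
r1 m[fog→φ0] = [1, 1, 1]
r1 m[fog→φ1] = [1, 1, 1]
r1 m[fog→φ2] = [1, 1, 1]
r1 m[rain→φ0] = [1, 1, 1]
r1 m[ice→φ2] = [1, 1, 1]
r1 m[ice→φ5] = [1, 1, 1]
r1 m[cld→φ1] = [1, 1, 1]
r1 m[cld→φ3] = [1, 1, 1]
r1 m[cld→φ4] = [1, 1, 1]
r1 m[cld→φ6] = [1, 1, 1]
r2 m[φ0→fog] = [6, 7, 9]
r2 m[φ0→rain] = [5, 9, 4]
r2 m[φ1→fog] = [8, 3, 8]
r2 m[φ1→cld] = [7, 8, 8]
r2 m[φ2→fog] = [8, 8, 4]
r2 m[φ2→ice] = [4, 8, 8]
r2 m[φ3→cld] = [7, 3, 4]
r2 m[φ4→cld] = [4, 6, 5]
r2 m[φ5→ice] = [1, 8, 2]
r2 m[φ6→cld] = [7, 8, 6]
r2 m[fog→φ0] = [64, 24, 32]
r2 m[fog→φ1] = [48, 56, 36]
r2 m[fog→φ2] = [48, 21, 72]
r2 m[rain→φ0] = [1, 1, 1]
r2 m[ice→φ2] = [1, 8, 2]
r2 m[ice→φ5] = [4, 8, 8]
r2 m[cld→φ1] = [196, 144, 120]
r2 m[cld→φ3] = [196, 384, 240]
r2 m[cld→φ4] = [343, 192, 192]
r2 m[cld→φ6] = [196, 144, 160]
r3 m[φ0→fog] = [6, 7, 9]
r3 m[φ0→rain] = [320, 384, 192]
r3 m[φ1→fog] = [1372, 588, 1176]
r3 m[φ1→cld] = [336, 384, 288]
r3 m[φ2→fog] = [64, 32, 32]
r3 m[φ2→ice] = [144, 384, 216]
r3 m[φ3→cld] = [7, 3, 4]
r3 m[φ4→cld] = [4, 6, 5]
r3 m[φ5→ice] = [1, 8, 2]
r3 m[φ6→cld] = [7, 8, 6]
r3 m[fog→φ0] = [64, 24, 32]
r3 m[fog→φ1] = [48, 56, 36]
r3 m[fog→φ2] = [48, 21, 72]
r3 m[rain→φ0] = [1, 1, 1]
r3 m[ice→φ2] = [1, 8, 2]
r3 m[ice→φ5] = [4, 8, 8]
r3 m[cld→φ1] = [196, 144, 120]
r3 m[cld→φ3] = [196, 384, 240]
r3 m[cld→φ4] = [343, 192, 192]
r3 m[cld→φ6] = [196, 144, 160]
r4 m[φ0→fog] = [6, 7, 9]
r4 m[φ0→rain] = [320, 384, 192]
r4 m[φ1→fog] = [1372, 588, 1176]
r4 m[φ1→cld] = [336, 384, 288]
r4 m[φ2→fog] = [64, 32, 32]
r4 m[φ2→ice] = [144, 384, 216]
r4 m[φ3→cld] = [7, 3, 4]
r4 m[φ4→cld] = [4, 6, 5]
r4 m[φ5→ice] = [1, 8, 2]
r4 m[φ6→cld] = [7, 8, 6]
r4 m[fog→φ0] = [87808, 18816, 37632]
r4 m[fog→φ1] = [384, 224, 288]
r4 m[fog→φ2] = [8232, 4116, 10584]
r4 m[rain→φ0] = [1, 1, 1]
r4 m[ice→φ2] = [1, 8, 2]
r4 m[ice→φ5] = [144, 384, 216]
r4 m[cld→φ1] = [196, 144, 120]
r4 m[cld→φ3] = [9408, 18432, 8640]
r4 m[cld→φ4] = [16464, 9216, 6912]
r4 m[cld→φ6] = [9408, 6912, 5760]
r5 m[φ0→fog] = [6, 7, 9]
r5 m[φ0→rain] = [439040, 526848, 263424]
r5 m[φ1→fog] = [1372, 588, 1176]
r5 m[φ1→cld] = [2688, 3072, 2304]
r5 m[φ2→fog] = [64, 32, 32]
r5 m[φ2→ice] = [24696, 65856, 32928]
r5 m[φ3→cld] = [7, 3, 4]
r5 m[φ4→cld] = [4, 6, 5]
r5 m[φ5→ice] = [1, 8, 2]
r5 m[φ6→cld] = [7, 8, 6]
r5 m[fog→φ0] = [87808, 18816, 37632]
r5 m[fog→φ1] = [384, 224, 288]
r5 m[fog→φ2] = [8232, 4116, 10584]
r5 m[rain→φ0] = [1, 1, 1]
r5 m[ice→φ2] = [1, 8, 2]
r5 m[ice→φ5] = [144, 384, 216]
r5 m[cld→φ1] = [196, 144, 120]
r5 m[cld→φ3] = [9408, 18432, 8640]
r5 m[cld→φ4] = [16464, 9216, 6912]
r5 m[cld→φ6] = [9408, 6912, 5760]
r6 m[φ0→fog] = [6, 7, 9]
r6 m[φ0→rain] = [439040, 526848, 263424]
r6 m[φ1→fog] = [1372, 588, 1176]
r6 m[φ1→cld] = [2688, 3072, 2304]
r6 m[φ2→fog] = [64, 32, 32]
r6 m[φ2→ice] = [24696, 65856, 32928]
r6 m[φ3→cld] = [7, 3, 4]
r6 m[φ4→cld] = [4, 6, 5]
r6 m[φ5→ice] = [1, 8, 2]
r6 m[φ6→cld] = [7, 8, 6]
r6 m[fog→φ0] = [87808, 18816, 37632]
r6 m[fog→φ1] = [384, 224, 288]
r6 m[fog→φ2] = [8232, 4116, 10584]
r6 m[rain→φ0] = [1, 1, 1]
r6 m[ice→φ2] = [1, 8, 2]
r6 m[ice→φ5] = [24696, 65856, 32928]
r6 m[cld→φ1] = [196, 144, 120]
r6 m[cld→φ3] = [75264, 147456, 69120]
r6 m[cld→φ4] = [131712, 73728, 55296]
r6 m[cld→φ6] = [75264, 55296, 46080]
r7 m[φ0→fog] = [6, 7, 9]
r7 m[φ0→rain] = [439040, 526848, 263424]
r7 m[φ1→fog] = [1372, 588, 1176]
r7 m[φ1→cld] = [2688, 3072, 2304]
r7 m[φ2→fog] = [64, 32, 32]
r7 m[φ2→ice] = [24696, 65856, 32928]
r7 m[φ3→cld] = [7, 3, 4]
r7 m[φ4→cld] = [4, 6, 5]
r7 m[φ5→ice] = [1, 8, 2]
r7 m[φ6→cld] = [7, 8, 6]
r7 m[fog→φ0] = [87808, 18816, 37632]
r7 m[fog→φ1] = [384, 224, 288]
r7 m[fog→φ2] = [8232, 4116, 10584]
r7 m[rain→φ0] = [1, 1, 1]
r7 m[ice→φ2] = [1, 8, 2]
r7 m[ice→φ5] = [24696, 65856, 32928]
r7 m[cld→φ1] = [196, 144, 120]
r7 m[cld→φ3] = [75264, 147456, 69120]
r7 m[cld→φ4] = [131712, 73728, 55296]
r7 m[cld→φ6] = [75264, 55296, 46080]
fixed point reached at round 7
traceback from fog: (fog=0, rain=1, ice=1, cld=0), score=526848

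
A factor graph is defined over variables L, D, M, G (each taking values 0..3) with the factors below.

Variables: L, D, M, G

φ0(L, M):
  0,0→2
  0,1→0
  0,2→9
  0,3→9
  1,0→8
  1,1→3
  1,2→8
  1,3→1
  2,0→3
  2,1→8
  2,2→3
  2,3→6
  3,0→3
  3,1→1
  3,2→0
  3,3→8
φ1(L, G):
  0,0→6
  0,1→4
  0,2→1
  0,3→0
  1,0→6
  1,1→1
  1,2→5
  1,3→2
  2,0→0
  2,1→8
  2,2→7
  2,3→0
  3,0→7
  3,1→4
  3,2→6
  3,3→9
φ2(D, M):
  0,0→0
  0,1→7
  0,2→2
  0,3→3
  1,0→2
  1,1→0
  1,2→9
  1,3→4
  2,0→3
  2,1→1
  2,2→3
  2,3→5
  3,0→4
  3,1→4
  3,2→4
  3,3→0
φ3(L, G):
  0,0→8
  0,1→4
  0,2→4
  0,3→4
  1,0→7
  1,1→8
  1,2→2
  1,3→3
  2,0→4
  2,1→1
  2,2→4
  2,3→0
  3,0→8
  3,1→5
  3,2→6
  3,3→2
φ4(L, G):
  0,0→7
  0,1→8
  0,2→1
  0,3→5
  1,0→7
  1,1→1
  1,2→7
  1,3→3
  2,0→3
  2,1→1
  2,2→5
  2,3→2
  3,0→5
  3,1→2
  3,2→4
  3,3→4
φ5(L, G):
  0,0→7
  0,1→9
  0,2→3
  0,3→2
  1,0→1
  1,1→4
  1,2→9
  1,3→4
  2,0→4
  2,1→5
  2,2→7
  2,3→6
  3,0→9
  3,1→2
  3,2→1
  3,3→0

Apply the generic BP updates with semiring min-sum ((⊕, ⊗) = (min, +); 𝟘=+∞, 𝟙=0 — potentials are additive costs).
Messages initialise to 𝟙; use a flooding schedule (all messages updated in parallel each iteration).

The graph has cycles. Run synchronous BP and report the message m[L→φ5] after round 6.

init: all messages = 𝟙 over 4 values
r1 m[φ0→L] = [0, 1, 3, 0]
r1 m[φ0→M] = [2, 0, 0, 1]
r1 m[φ1→L] = [0, 1, 0, 4]
r1 m[φ1→G] = [0, 1, 1, 0]
r1 m[φ2→D] = [0, 0, 1, 0]
r1 m[φ2→M] = [0, 0, 2, 0]
r1 m[φ3→L] = [4, 2, 0, 2]
r1 m[φ3→G] = [4, 1, 2, 0]
r1 m[φ4→L] = [1, 1, 1, 2]
r1 m[φ4→G] = [3, 1, 1, 2]
r1 m[φ5→L] = [2, 1, 4, 0]
r1 m[φ5→G] = [1, 2, 1, 0]
r1 m[L→φ0] = [0, 0, 0, 0]
r1 m[L→φ1] = [0, 0, 0, 0]
r1 m[L→φ3] = [0, 0, 0, 0]
r1 m[L→φ4] = [0, 0, 0, 0]
r1 m[L→φ5] = [0, 0, 0, 0]
r1 m[D→φ2] = [0, 0, 0, 0]
r1 m[M→φ0] = [0, 0, 0, 0]
r1 m[M→φ2] = [0, 0, 0, 0]
r1 m[G→φ1] = [0, 0, 0, 0]
r1 m[G→φ3] = [0, 0, 0, 0]
r1 m[G→φ4] = [0, 0, 0, 0]
r1 m[G→φ5] = [0, 0, 0, 0]
r2 m[φ0→L] = [0, 1, 3, 0]
r2 m[φ0→M] = [2, 0, 0, 1]
r2 m[φ1→L] = [0, 1, 0, 4]
r2 m[φ1→G] = [0, 1, 1, 0]
r2 m[φ2→D] = [0, 0, 1, 0]
r2 m[φ2→M] = [0, 0, 2, 0]
r2 m[φ3→L] = [4, 2, 0, 2]
r2 m[φ3→G] = [4, 1, 2, 0]
r2 m[φ4→L] = [1, 1, 1, 2]
r2 m[φ4→G] = [3, 1, 1, 2]
r2 m[φ5→L] = [2, 1, 4, 0]
r2 m[φ5→G] = [1, 2, 1, 0]
r2 m[L→φ0] = [7, 5, 5, 8]
r2 m[L→φ1] = [7, 5, 8, 4]
r2 m[L→φ3] = [3, 4, 8, 6]
r2 m[L→φ4] = [6, 5, 7, 6]
r2 m[L→φ5] = [5, 5, 4, 8]
r2 m[D→φ2] = [0, 0, 0, 0]
r2 m[M→φ0] = [0, 0, 2, 0]
r2 m[M→φ2] = [2, 0, 0, 1]
r2 m[G→φ1] = [8, 4, 4, 2]
r2 m[G→φ3] = [4, 4, 3, 2]
r2 m[G→φ4] = [5, 4, 4, 0]
r2 m[G→φ5] = [7, 3, 4, 2]
r3 m[φ0→L] = [0, 1, 3, 1]
r3 m[φ0→M] = [8, 7, 8, 6]
r3 m[φ1→L] = [2, 4, 2, 8]
r3 m[φ1→G] = [8, 6, 8, 7]
r3 m[φ2→D] = [2, 0, 1, 1]
r3 m[φ2→M] = [0, 0, 2, 0]
r3 m[φ3→L] = [6, 5, 2, 4]
r3 m[φ3→G] = [11, 7, 6, 7]
r3 m[φ4→L] = [5, 3, 2, 4]
r3 m[φ4→G] = [10, 6, 7, 8]
r3 m[φ5→L] = [4, 6, 8, 2]
r3 m[φ5→G] = [6, 9, 8, 7]
r3 m[L→φ0] = [7, 5, 5, 8]
r3 m[L→φ1] = [7, 5, 8, 4]
r3 m[L→φ3] = [3, 4, 8, 6]
r3 m[L→φ4] = [6, 5, 7, 6]
r3 m[L→φ5] = [5, 5, 4, 8]
r3 m[D→φ2] = [0, 0, 0, 0]
r3 m[M→φ0] = [0, 0, 2, 0]
r3 m[M→φ2] = [2, 0, 0, 1]
r3 m[G→φ1] = [8, 4, 4, 2]
r3 m[G→φ3] = [4, 4, 3, 2]
r3 m[G→φ4] = [5, 4, 4, 0]
r3 m[G→φ5] = [7, 3, 4, 2]
r4 m[φ0→L] = [0, 1, 3, 1]
r4 m[φ0→M] = [8, 7, 8, 6]
r4 m[φ1→L] = [2, 4, 2, 8]
r4 m[φ1→G] = [8, 6, 8, 7]
r4 m[φ2→D] = [2, 0, 1, 1]
r4 m[φ2→M] = [0, 0, 2, 0]
r4 m[φ3→L] = [6, 5, 2, 4]
r4 m[φ3→G] = [11, 7, 6, 7]
r4 m[φ4→L] = [5, 3, 2, 4]
r4 m[φ4→G] = [10, 6, 7, 8]
r4 m[φ5→L] = [4, 6, 8, 2]
r4 m[φ5→G] = [6, 9, 8, 7]
r4 m[L→φ0] = [17, 18, 14, 18]
r4 m[L→φ1] = [15, 15, 15, 11]
r4 m[L→φ3] = [11, 14, 15, 15]
r4 m[L→φ4] = [12, 16, 15, 15]
r4 m[L→φ5] = [13, 13, 9, 17]
r4 m[D→φ2] = [0, 0, 0, 0]
r4 m[M→φ0] = [0, 0, 2, 0]
r4 m[M→φ2] = [8, 7, 8, 6]
r4 m[G→φ1] = [27, 22, 21, 22]
r4 m[G→φ3] = [24, 21, 23, 22]
r4 m[G→φ4] = [25, 22, 22, 21]
r4 m[G→φ5] = [29, 19, 21, 22]
r5 m[φ0→L] = [0, 1, 3, 1]
r5 m[φ0→M] = [17, 17, 17, 19]
r5 m[φ1→L] = [22, 23, 22, 26]
r5 m[φ1→G] = [15, 15, 16, 15]
r5 m[φ2→D] = [8, 7, 8, 6]
r5 m[φ2→M] = [0, 0, 2, 0]
r5 m[φ3→L] = [25, 25, 22, 24]
r5 m[φ3→G] = [19, 15, 15, 15]
r5 m[φ4→L] = [23, 23, 23, 24]
r5 m[φ4→G] = [18, 16, 13, 17]
r5 m[φ5→L] = [24, 23, 24, 21]
r5 m[φ5→G] = [13, 14, 16, 15]
r5 m[L→φ0] = [17, 18, 14, 18]
r5 m[L→φ1] = [15, 15, 15, 11]
r5 m[L→φ3] = [11, 14, 15, 15]
r5 m[L→φ4] = [12, 16, 15, 15]
r5 m[L→φ5] = [13, 13, 9, 17]
r5 m[D→φ2] = [0, 0, 0, 0]
r5 m[M→φ0] = [0, 0, 2, 0]
r5 m[M→φ2] = [8, 7, 8, 6]
r5 m[G→φ1] = [27, 22, 21, 22]
r5 m[G→φ3] = [24, 21, 23, 22]
r5 m[G→φ4] = [25, 22, 22, 21]
r5 m[G→φ5] = [29, 19, 21, 22]
r6 m[φ0→L] = [0, 1, 3, 1]
r6 m[φ0→M] = [17, 17, 17, 19]
r6 m[φ1→L] = [22, 23, 22, 26]
r6 m[φ1→G] = [15, 15, 16, 15]
r6 m[φ2→D] = [8, 7, 8, 6]
r6 m[φ2→M] = [0, 0, 2, 0]
r6 m[φ3→L] = [25, 25, 22, 24]
r6 m[φ3→G] = [19, 15, 15, 15]
r6 m[φ4→L] = [23, 23, 23, 24]
r6 m[φ4→G] = [18, 16, 13, 17]
r6 m[φ5→L] = [24, 23, 24, 21]
r6 m[φ5→G] = [13, 14, 16, 15]
r6 m[L→φ0] = [94, 94, 91, 95]
r6 m[L→φ1] = [72, 72, 72, 70]
r6 m[L→φ3] = [69, 70, 72, 72]
r6 m[L→φ4] = [71, 72, 71, 72]
r6 m[L→φ5] = [70, 72, 70, 75]
r6 m[D→φ2] = [0, 0, 0, 0]
r6 m[M→φ0] = [0, 0, 2, 0]
r6 m[M→φ2] = [17, 17, 17, 19]
r6 m[G→φ1] = [50, 45, 44, 47]
r6 m[G→φ3] = [46, 45, 45, 47]
r6 m[G→φ4] = [47, 44, 47, 45]
r6 m[G→φ5] = [52, 46, 44, 47]

message @ round 6 = [70, 72, 70, 75]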